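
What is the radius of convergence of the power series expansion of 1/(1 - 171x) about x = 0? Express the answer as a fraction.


Expanding 1/(1 - 171x) = sum_{k>=0} 171^k x^k, the series converges when |171x| < 1, i.e., |x| < 1/171.
So the radius of convergence is 1/171 = 1/171.

1/171


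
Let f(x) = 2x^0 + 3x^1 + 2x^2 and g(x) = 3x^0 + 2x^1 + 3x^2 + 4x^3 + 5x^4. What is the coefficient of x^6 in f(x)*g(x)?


Cauchy product at x^6:
2*5
= 10

10


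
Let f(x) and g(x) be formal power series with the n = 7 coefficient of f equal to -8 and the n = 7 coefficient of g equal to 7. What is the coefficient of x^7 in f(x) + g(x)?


Addition of formal power series is termwise.
The coefficient of x^7 in f + g = -8 + 7
= -1

-1


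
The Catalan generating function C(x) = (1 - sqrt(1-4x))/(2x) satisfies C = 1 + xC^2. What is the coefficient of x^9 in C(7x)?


Substituting x -> 7x scales the n-th coefficient by 7^n, so [x^9] C(7x) = 7^9 * C_9.
C_9 = C(2*9, 9)/(10) = 48620/10 = 4862.
So 7^9 * 4862 = 40353607 * 4862 = 196199237234.

196199237234


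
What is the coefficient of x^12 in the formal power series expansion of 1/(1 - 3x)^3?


The general identity 1/(1 - c x)^r = sum_{k>=0} c^k C(k + r - 1, r - 1) x^k follows by substituting y = c x into 1/(1 - y)^r = sum_{k>=0} C(k + r - 1, r - 1) y^k.
For c = 3, r = 3, k = 12:
3^12 * C(14, 2) = 531441 * 91 = 48361131.

48361131


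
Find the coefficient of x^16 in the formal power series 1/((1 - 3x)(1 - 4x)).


By partial fractions or Cauchy convolution:
The coefficient equals sum_{k=0}^{16} 3^k * 4^(16-k).
= 17050729021

17050729021


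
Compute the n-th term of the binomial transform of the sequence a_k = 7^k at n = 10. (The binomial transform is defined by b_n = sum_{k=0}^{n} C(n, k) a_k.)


With a_k = 7^k, b_n = sum_{k=0}^{n} C(n, k) 7^k = (1 + 7)^n by the binomial theorem.
For n = 10: (1 + 7)^10 = 8^10 = 1073741824.

1073741824


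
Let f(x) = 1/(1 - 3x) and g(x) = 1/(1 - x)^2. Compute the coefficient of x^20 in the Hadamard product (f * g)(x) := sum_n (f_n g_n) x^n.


f has coefficients f_k = 3^k. For g = 1/(1 - x)^2 the coefficient is g_k = C(k + 1, 1) = k + 1. The Hadamard coefficient is (f * g)_k = 3^k * (k + 1).
For k = 20: 3^20 * 21 = 3486784401 * 21 = 73222472421.

73222472421


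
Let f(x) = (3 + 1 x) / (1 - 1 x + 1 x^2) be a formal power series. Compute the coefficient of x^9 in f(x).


Write f(x) = sum_{k>=0} a_k x^k. Multiplying both sides by 1 - 1 x + 1 x^2 gives
(1 - 1 x + 1 x^2) sum_{k>=0} a_k x^k = 3 + 1 x.
Matching coefficients:
 x^0: a_0 = 3
 x^1: a_1 - 1 a_0 = 1  =>  a_1 = 1*3 + 1 = 4
 x^k (k >= 2): a_k = 1 a_{k-1} - 1 a_{k-2}.
Iterating: a_2 = 1, a_3 = -3, a_4 = -4, a_5 = -1, a_6 = 3, a_7 = 4, a_8 = 1, a_9 = -3.
So the coefficient of x^9 is -3.

-3


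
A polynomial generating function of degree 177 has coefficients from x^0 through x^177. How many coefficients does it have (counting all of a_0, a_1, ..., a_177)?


A polynomial of degree 177 takes the form a_0 + a_1 x + ... + a_177 x^177.
The number of coefficients is 177 + 1 = 178.

178


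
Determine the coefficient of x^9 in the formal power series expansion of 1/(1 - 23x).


The geometric series identity gives 1/(1 - c x) = sum_{k>=0} c^k x^k, so the coefficient of x^k is c^k.
Here c = 23 and k = 9.
Computing: 23^9 = 1801152661463

1801152661463


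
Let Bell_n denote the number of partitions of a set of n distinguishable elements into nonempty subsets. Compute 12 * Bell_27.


Bell_27 can be computed from the Bell triangle or from Dobinski's identity Bell_n = (1/e) * sum_{k>=0} k^n / k!.
Computing Bell_27 = 545717047936059989389.
Then 12 * 545717047936059989389 = 6548604575232719872668.

6548604575232719872668


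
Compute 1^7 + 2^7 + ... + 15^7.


This power sum has a closed form given by Faulhaber's formula
sum_{k=1}^{m} k^p = (1 / (p + 1)) * sum_{j=0}^{p} C(p + 1, j) B_j m^(p + 1 - j),
but for small m direct computation is fastest:
1 + 128 + 2187 + 16384 + 78125 + 279936 + 823543 + 2097152 + 4782969 + 10000000 + 19487171 + 35831808 + 62748517 + 105413504 + 170859375 = 412420800.

412420800


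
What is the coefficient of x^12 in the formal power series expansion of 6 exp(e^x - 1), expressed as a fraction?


exp(e^x - 1) is the exponential generating function for the Bell numbers Bell_k: exp(e^x - 1) = sum_{k>=0} Bell_k x^k / k!.
So the coefficient of x^12 in 6 exp(e^x - 1) is 6 Bell_12 / 12!.
Computing: Bell_12 = 4213597 and 12! = 479001600, giving
6 * 4213597/479001600 = 4213597/79833600.

4213597/79833600


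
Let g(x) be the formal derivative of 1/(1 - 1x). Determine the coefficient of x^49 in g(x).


Differentiate termwise: d/dx sum_{k>=0} 1^k x^k = sum_{k>=1} k 1^k x^(k-1) = sum_{j>=0} (j+1) 1^(j+1) x^j.
Equivalently, d/dx [1/(1 - 1x)] = 1/(1 - 1x)^2.
For j = 49: 50 * 1^50 = 50 * 1 = 50.

50


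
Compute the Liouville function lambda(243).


The Liouville function is lambda(k) = (-1)^Omega(k), where Omega(k) counts the prime factors of k with multiplicity.
Factoring: 243 = 3 * 3 * 3 * 3 * 3, so Omega(243) = 5.
lambda(243) = (-1)^5 = -1.

-1


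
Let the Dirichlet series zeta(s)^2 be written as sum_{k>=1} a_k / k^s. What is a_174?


The Dirichlet convolution of the constant function 1 with itself gives (1 * 1)(k) = sum_{d | k} 1 = d(k), the number of positive divisors of k.
Since zeta(s) = sum_{k>=1} 1/k^s, we have zeta(s)^2 = sum_{k>=1} d(k)/k^s, so a_k = d(k).
For k = 174: the divisors are 1, 2, 3, 6, 29, 58, 87, 174.
Count = 8.

8


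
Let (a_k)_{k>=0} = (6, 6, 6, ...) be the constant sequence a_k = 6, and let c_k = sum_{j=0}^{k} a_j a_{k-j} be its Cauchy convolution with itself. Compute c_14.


Since a_j = 6 for all j >= 0, the convolution sum becomes
c_k = sum_{j=0}^{k} 6 * 6 = 36 * (k + 1).
Equivalently, the generating function of (a_k) is 6/(1 - x) and its square is 36/(1 - x)^2 = sum_{k>=0} 36(k + 1) x^k.
For k = 14: 36 * 15 = 540.

540


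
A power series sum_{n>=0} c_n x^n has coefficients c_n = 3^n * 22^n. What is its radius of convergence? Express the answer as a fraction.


By the root test (Cauchy-Hadamard), the radius is R = 1 / limsup_n |c_n|^(1/n).
Here |c_n|^(1/n) = (3^n * 22^n)^(1/n) = 3 * 22 = 66 for all n.
So R = 1/66 = 1/66.

1/66


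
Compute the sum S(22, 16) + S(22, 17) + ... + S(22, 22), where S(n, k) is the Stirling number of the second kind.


By definition, S(n, k) counts partitions of an n-set into exactly k nonempty blocks.
Computing row n = 22 for k = 16..22:
S(22, k): 26046574004, 1404142047, 53374629, 1389850, 23485, 231, 1
Sum = 27505504247.

27505504247


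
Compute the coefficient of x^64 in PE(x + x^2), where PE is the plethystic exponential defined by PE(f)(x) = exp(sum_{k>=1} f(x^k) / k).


With f(x) = x + x^2, the exponent is sum_{k>=1} (x^k + x^(2k)) / k = -ln(1 - x) - ln(1 - x^2). Exponentiating:
PE(x + x^2) = 1 / ((1 - x)(1 - x^2)).
This is the generating function for partitions of n into parts of size 1 or 2. The number of 2's can be any j in 0..32, and the rest are 1's, so
[x^64] = floor(64/2) + 1 = 33.

33


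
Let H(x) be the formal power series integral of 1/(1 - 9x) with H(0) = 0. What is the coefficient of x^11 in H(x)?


1/(1 - 9x) = sum_{k>=0} 9^k x^k. Integrating termwise with H(0) = 0:
H(x) = sum_{k>=0} 9^k x^(k+1) / (k+1) = sum_{m>=1} 9^(m-1) x^m / m.
For m = 11: 9^10/11 = 3486784401/11 = 3486784401/11.

3486784401/11


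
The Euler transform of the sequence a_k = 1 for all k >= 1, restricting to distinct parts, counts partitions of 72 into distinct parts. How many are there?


Partitions of 72 into distinct parts can be computed via generating function.
Product (1+x)(1+x^2)(1+x^3)...
The coefficient of x^72 = 36352

36352


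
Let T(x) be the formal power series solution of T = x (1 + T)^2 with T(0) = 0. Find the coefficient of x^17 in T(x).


Apply the Lagrange inversion formula: if T = x * phi(T) with phi(t) = (1 + t)^2, then [x^n] T = (1/n) [t^(n-1)] phi(t)^n = (1/n) [t^(n-1)] (1 + t)^(2n) = (1/n) C(2n, n-1).
Using the identity C(2n, n-1) = C(2n, n) * n / (n+1), the unscaled factor equals C(2n, n) / (n+1) = C_n, the n-th Catalan number.
For n = 17: C_17 = C(34, 17) / 18 = 2333606220/18 = 129644790 = 129644790.

129644790


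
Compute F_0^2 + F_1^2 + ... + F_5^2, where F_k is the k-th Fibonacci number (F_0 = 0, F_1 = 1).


There is a standard identity sum_{k=0}^{N} F_k^2 = F_N * F_{N+1} (proved inductively from the telescoping relation F_k^2 = F_k F_{k+1} - F_{k-1} F_k). Then
sum_{k=0}^{5} F_k^2 = F_5 F_6 - F_0 F_0.
Computing: F_5 = 5, F_6 = 8.
Sum = 5 * 8 = 40.

40


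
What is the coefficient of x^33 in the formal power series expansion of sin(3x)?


The Maclaurin series is sin(t) = sum_{k>=0} (-1)^k t^(2k+1) / (2k+1)!, so substituting t = 3x, only odd powers of x are nonzero, with coefficient of x^(2k+1) equal to (-1)^k 3^(2k+1) / (2k+1)!.
Write 33 = 2*16 + 1, giving the coefficient (-1)^16 * 3^33 / 33! = 5559060566555523/8683317618811886495518194401280000000 = 387420489/605155334745140274135040000000.

387420489/605155334745140274135040000000


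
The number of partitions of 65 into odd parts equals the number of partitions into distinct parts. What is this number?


Computing partitions of 65 into odd parts (1, 3, 5, ...):
Using the generating function prod_{k>=0} 1/(1-x^(2k+1)),
the count is 18200

18200


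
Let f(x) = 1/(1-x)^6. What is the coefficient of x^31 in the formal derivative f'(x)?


Differentiate: d/dx [ 1/(1-x)^r ] = r / (1-x)^(r+1).
Here r = 6, so f'(x) = 6 / (1-x)^7.
The expansion of 1/(1-x)^(r+1) has coefficient of x^n equal to C(n+r, r).
So the coefficient of x^31 in f'(x) is
6 * C(37, 6) = 6 * 2324784 = 13948704

13948704


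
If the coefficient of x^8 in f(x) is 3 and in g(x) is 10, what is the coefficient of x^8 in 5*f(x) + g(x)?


Scalar multiplication scales coefficients: 5 * 3 = 15.
Then add the g coefficient: 15 + 10
= 25

25


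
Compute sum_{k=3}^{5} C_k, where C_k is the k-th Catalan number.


C_3 through C_5: 5, 14, 42
Sum = 5 + 14 + 42
= 61

61


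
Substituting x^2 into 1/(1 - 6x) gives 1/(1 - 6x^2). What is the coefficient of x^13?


Since 1/(1 - 6x^2) only has even powers of x,
the coefficient of x^13 (odd) is 0.

0


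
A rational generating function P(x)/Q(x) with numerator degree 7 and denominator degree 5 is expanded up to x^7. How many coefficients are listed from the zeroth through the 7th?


Expanding up to x^7 gives the coefficients for x^0, x^1, ..., x^7.
That is 7 + 1 = 8 coefficients in total.

8


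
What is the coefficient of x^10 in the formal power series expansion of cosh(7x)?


The Maclaurin series is cosh(t) = sum_{m>=0} t^(2m) / (2m)!, so substituting t = 7x, only even powers of x are nonzero, with coefficient of x^(2m) equal to 7^(2m) / (2m)!.
For x^10 the coefficient is 7^10/10! = 282475249/3628800 = 40353607/518400.

40353607/518400


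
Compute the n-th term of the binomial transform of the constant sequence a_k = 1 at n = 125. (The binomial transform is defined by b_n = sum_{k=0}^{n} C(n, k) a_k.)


With a_k = 1 for all k, b_n = sum_{k=0}^{n} C(n, k) = 2^n by the binomial theorem.
For n = 125: 2^125 = 42535295865117307932921825928971026432.

42535295865117307932921825928971026432


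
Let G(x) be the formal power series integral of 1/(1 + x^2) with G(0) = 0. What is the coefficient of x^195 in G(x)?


1/(1 + x^2) = sum_{j>=0} (-1)^j x^(2j). Integrating termwise with G(0) = 0:
G(x) = sum_{j>=0} (-1)^j x^(2j+1) / (2j+1) = arctan(x).
Only odd powers are nonzero. For x^195 write 195 = 2*97 + 1, giving
(-1)^97 / 195 = -1/195 = -1/195.

-1/195


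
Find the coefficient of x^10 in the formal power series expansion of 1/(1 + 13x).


Write 1/(1 + c x) = 1/(1 - (-c) x) and apply the geometric-series identity
1/(1 - y) = sum_{k>=0} y^k to get 1/(1 + c x) = sum_{k>=0} (-c)^k x^k.
So the coefficient of x^k is (-c)^k = (-1)^k * c^k.
Here c = 13 and k = 10:
(-13)^10 = 1 * 137858491849 = 137858491849

137858491849


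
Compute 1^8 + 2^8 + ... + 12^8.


This power sum has a closed form given by Faulhaber's formula
sum_{k=1}^{m} k^p = (1 / (p + 1)) * sum_{j=0}^{p} C(p + 1, j) B_j m^(p + 1 - j),
but for small m direct computation is fastest:
1 + 256 + 6561 + 65536 + 390625 + 1679616 + 5764801 + 16777216 + 43046721 + 100000000 + 214358881 + 429981696 = 812071910.

812071910


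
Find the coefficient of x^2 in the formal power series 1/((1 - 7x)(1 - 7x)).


By partial fractions or Cauchy convolution:
The coefficient equals sum_{k=0}^{2} 7^k * 7^(2-k).
= 147

147


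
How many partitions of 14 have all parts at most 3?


Using the generating function (1-x)^(-1)(1-x^2)^(-1)(1-x^3)^(-1),
the coefficient of x^14 counts these restricted partitions.
Result = 24

24


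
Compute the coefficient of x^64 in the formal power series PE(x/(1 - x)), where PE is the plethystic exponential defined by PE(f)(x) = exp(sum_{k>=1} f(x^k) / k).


For f(x) = x/(1 - x) we have
sum_{k>=1} f(x^k) / k = sum_{k>=1} (1/k) * x^k / (1 - x^k) = sum_{k, m >= 1} x^(k m) / k,
which after exponentiating simplifies to
PE(x/(1 - x)) = prod_{k>=1} 1 / (1 - x^k).
This is the generating function for the partition function p(n), so the coefficient of x^64 is p(64).
Computing p(64) by dynamic programming over parts 1, 2, ..., 64: p(64) = 1741630.

1741630


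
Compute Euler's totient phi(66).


phi(n) counts integers in [1, n] coprime to n. Using the multiplicative formula phi(n) = n * prod_{p | n} (1 - 1/p):
66 = 2 * 3 * 11, so
phi(66) = 66 * (1 - 1/2) * (1 - 1/3) * (1 - 1/11) = 20.

20


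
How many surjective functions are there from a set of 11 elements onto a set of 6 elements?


By inclusion-exclusion on which target elements are missed, the number of surjections from an n-set onto a k-set is
surj(n, k) = sum_{j=0}^{k} (-1)^j C(k, j) (k - j)^n.
Equivalently surj(n, k) = k! * S(n, k), where S(n, k) is the Stirling number of the second kind.
For n = 11, k = 6:
S(11, 6) = 179487, so
surj = 6! * 179487 = 720 * 179487 = 129230640.

129230640


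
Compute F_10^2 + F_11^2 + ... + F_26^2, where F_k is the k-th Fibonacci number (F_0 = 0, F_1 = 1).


There is a standard identity sum_{k=0}^{N} F_k^2 = F_N * F_{N+1} (proved inductively from the telescoping relation F_k^2 = F_k F_{k+1} - F_{k-1} F_k). Then
sum_{k=10}^{26} F_k^2 = F_26 F_27 - F_9 F_10.
Computing: F_26 = 121393, F_27 = 196418, F_9 = 34, F_10 = 55.
Sum = 121393 * 196418 - 34 * 55 = 23843768404.

23843768404


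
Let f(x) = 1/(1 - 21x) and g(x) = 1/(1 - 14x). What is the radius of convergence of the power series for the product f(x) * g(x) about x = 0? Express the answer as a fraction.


The radius of 1/(1 - 21x) is 1/21 (nearest singularity at x = 1/21), and the radius of 1/(1 - 14x) is 1/14.
The product f(x)*g(x) = 1/((1 - 21x)(1 - 14x)) has singularities at both 1/21 and 1/14, so its radius of convergence is the distance to the nearest one:
min(1/21, 1/14) = 1/21.

1/21


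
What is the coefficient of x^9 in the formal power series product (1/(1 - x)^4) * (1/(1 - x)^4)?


Combine the factors: (1/(1 - x)^4) * (1/(1 - x)^4) = 1/(1 - x)^8.
Then use 1/(1 - x)^r = sum_{k>=0} C(k + r - 1, r - 1) x^k with r = 8 and k = 9:
C(16, 7) = 11440.

11440


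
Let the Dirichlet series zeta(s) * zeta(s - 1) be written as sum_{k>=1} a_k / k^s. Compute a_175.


Convolution gives a_k = sum_{d | k} d * 1 = sum_{d | k} d = sigma(k), the sum of positive divisors of k.
For k = 175, the divisors are 1, 5, 7, 25, 35, 175, so
sigma(175) = 1 + 5 + 7 + 25 + 35 + 175 = 248.

248


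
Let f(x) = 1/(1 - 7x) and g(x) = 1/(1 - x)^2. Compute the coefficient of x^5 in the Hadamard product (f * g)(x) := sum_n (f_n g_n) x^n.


f has coefficients f_k = 7^k. For g = 1/(1 - x)^2 the coefficient is g_k = C(k + 1, 1) = k + 1. The Hadamard coefficient is (f * g)_k = 7^k * (k + 1).
For k = 5: 7^5 * 6 = 16807 * 6 = 100842.

100842


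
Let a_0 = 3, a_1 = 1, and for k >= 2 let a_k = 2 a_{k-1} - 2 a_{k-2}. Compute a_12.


Iterating the recurrence forward:
a_0 = 3
a_1 = 1
a_2 = 2*1 - 2*3 = -4
a_3 = 2*-4 - 2*1 = -10
a_4 = 2*-10 - 2*-4 = -12
a_5 = 2*-12 - 2*-10 = -4
a_6 = 2*-4 - 2*-12 = 16
a_7 = 2*16 - 2*-4 = 40
a_8 = 2*40 - 2*16 = 48
a_9 = 2*48 - 2*40 = 16
a_10 = 2*16 - 2*48 = -64
a_11 = 2*-64 - 2*16 = -160
a_12 = 2*-160 - 2*-64 = -192
So a_12 = -192.

-192


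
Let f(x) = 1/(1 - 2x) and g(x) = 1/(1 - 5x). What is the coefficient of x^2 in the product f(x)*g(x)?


The coefficient of x^n in f*g is the Cauchy product: sum_{k=0}^{n} a^k * b^(n-k).
With a=2, b=5, n=2:
sum_{k=0}^{2} 2^k * 5^(2-k)
= 39

39


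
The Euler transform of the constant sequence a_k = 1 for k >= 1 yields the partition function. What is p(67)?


The Euler transform converts the sequence a_k = 1 into the number of integer partitions.
Using the recurrence or dynamic programming:
p(67) = 2679689

2679689


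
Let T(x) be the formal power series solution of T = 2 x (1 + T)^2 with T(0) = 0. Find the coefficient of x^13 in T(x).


Apply the Lagrange inversion formula: if T = 2 x * phi(T) with phi(t) = (1 + t)^2, then [x^n] T = 2^n * (1/n) [t^(n-1)] phi(t)^n = 2^n * (1/n) [t^(n-1)] (1 + t)^(2n) = 2^n * (1/n) C(2n, n-1).
Using the identity C(2n, n-1) = C(2n, n) * n / (n+1), the unscaled factor equals C(2n, n) / (n+1) = C_n, the n-th Catalan number.
For n = 13: C_13 = C(26, 13) / 14 = 10400600/14 = 742900.
With the 2^13 = 8192 factor, the coefficient is 8192 * 742900 = 6085836800.

6085836800


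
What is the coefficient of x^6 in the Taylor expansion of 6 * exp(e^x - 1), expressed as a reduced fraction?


exp(e^x - 1) = sum_{k>=0} Bell_k x^k / k!, where Bell_k is the k-th Bell number.
So the coefficient of x^6 is 6 * Bell_6 / 6!.
Computing: Bell_6 = 203 and 6! = 720, giving
6 * 203/720 = 203/120.

203/120


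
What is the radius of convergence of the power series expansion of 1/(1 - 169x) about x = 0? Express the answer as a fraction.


Expanding 1/(1 - 169x) = sum_{k>=0} 169^k x^k, the series converges when |169x| < 1, i.e., |x| < 1/169.
So the radius of convergence is 1/169 = 1/169.

1/169


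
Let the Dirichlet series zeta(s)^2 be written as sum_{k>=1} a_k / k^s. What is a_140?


The Dirichlet convolution of the constant function 1 with itself gives (1 * 1)(k) = sum_{d | k} 1 = d(k), the number of positive divisors of k.
Since zeta(s) = sum_{k>=1} 1/k^s, we have zeta(s)^2 = sum_{k>=1} d(k)/k^s, so a_k = d(k).
For k = 140: the divisors are 1, 2, 4, 5, 7, 10, 14, 20, 28, 35, 70, 140.
Count = 12.

12


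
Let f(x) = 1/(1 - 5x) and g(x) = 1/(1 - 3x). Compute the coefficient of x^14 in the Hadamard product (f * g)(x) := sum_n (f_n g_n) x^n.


f has coefficients f_k = 5^k and g has coefficients g_k = 3^k, so the Hadamard product has coefficient (f*g)_k = 5^k * 3^k = 15^k.
For k = 14: 15^14 = 29192926025390625.

29192926025390625


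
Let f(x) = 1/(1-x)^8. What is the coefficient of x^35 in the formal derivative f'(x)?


Differentiate: d/dx [ 1/(1-x)^r ] = r / (1-x)^(r+1).
Here r = 8, so f'(x) = 8 / (1-x)^9.
The expansion of 1/(1-x)^(r+1) has coefficient of x^n equal to C(n+r, r).
So the coefficient of x^35 in f'(x) is
8 * C(43, 8) = 8 * 145008513 = 1160068104

1160068104


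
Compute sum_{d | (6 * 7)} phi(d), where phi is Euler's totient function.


First, 6 * 7 = 42. One classical identity is sum_{d | n} phi(d) = n (each k in [1, n] has a unique gcd with n, and among the k's with gcd(k, n) = n/d there are phi(d) of them). So the sum equals 42. We also verify directly:
Divisors of 42: 1, 2, 3, 6, 7, 14, 21, 42.
phi values: 1, 1, 2, 2, 6, 6, 12, 12.
Sum = 42.

42


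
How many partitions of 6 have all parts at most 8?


Using the generating function (1-x)^(-1)(1-x^2)^(-1)...(1-x^8)^(-1),
the coefficient of x^6 counts these restricted partitions.
Result = 11

11


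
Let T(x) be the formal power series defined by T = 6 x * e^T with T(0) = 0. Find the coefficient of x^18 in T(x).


Apply the Lagrange inversion formula: if T = 6 x * phi(T) with phi(t) = e^t, then
[x^n] T = 6^n * (1/n) [t^(n-1)] phi(t)^n = 6^n * (1/n) [t^(n-1)] e^(n t) = 6^n * (1/n) * n^(n-1) / (n-1)! = 6^n * n^(n-1) / n!.
When c = 1 this is the Cayley count of rooted labeled trees on n vertices, divided by n!.
For n = 18: 6^18 * 18^17 / 18! = 101559956668416 * 2185911559738696531968/6402373705728000 = 516303566764041166064713728/14889875.

516303566764041166064713728/14889875


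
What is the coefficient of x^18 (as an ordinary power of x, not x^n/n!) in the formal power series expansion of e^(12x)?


The exponential series is e^y = sum_{k>=0} y^k / k!. Substituting y = 12x gives
e^(12x) = sum_{k>=0} 12^k x^k / k!.
So the coefficient of x^n is a^n/n! with a = 12, n = 18:
12^18 / 18! = 26623333280885243904/6402373705728000 = 61917364224/14889875

61917364224/14889875


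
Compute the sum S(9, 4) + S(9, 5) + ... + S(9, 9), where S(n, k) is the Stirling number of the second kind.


By definition, S(n, k) counts partitions of an n-set into exactly k nonempty blocks.
Computing row n = 9 for k = 4..9:
S(9, k): 7770, 6951, 2646, 462, 36, 1
Sum = 17866.

17866


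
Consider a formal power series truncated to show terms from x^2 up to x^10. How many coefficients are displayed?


From x^2 to x^10 inclusive, the count is 10 - 2 + 1 = 9.

9


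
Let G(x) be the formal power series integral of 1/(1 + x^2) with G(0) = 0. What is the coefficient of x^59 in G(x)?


1/(1 + x^2) = sum_{j>=0} (-1)^j x^(2j). Integrating termwise with G(0) = 0:
G(x) = sum_{j>=0} (-1)^j x^(2j+1) / (2j+1) = arctan(x).
Only odd powers are nonzero. For x^59 write 59 = 2*29 + 1, giving
(-1)^29 / 59 = -1/59 = -1/59.

-1/59


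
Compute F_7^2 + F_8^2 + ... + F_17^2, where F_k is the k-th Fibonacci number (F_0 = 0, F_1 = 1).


There is a standard identity sum_{k=0}^{N} F_k^2 = F_N * F_{N+1} (proved inductively from the telescoping relation F_k^2 = F_k F_{k+1} - F_{k-1} F_k). Then
sum_{k=7}^{17} F_k^2 = F_17 F_18 - F_6 F_7.
Computing: F_17 = 1597, F_18 = 2584, F_6 = 8, F_7 = 13.
Sum = 1597 * 2584 - 8 * 13 = 4126544.

4126544


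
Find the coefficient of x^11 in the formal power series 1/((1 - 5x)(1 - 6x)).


By partial fractions or Cauchy convolution:
The coefficient equals sum_{k=0}^{11} 5^k * 6^(11-k).
= 1932641711

1932641711


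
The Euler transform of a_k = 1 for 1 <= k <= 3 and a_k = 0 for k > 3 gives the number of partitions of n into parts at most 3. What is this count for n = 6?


Partitions of 6 into parts at most 3:
Using generating function (1-x)^(-1)(1-x^2)^(-1)(1-x^3)^(-1),
the coefficient of x^6 = 7

7


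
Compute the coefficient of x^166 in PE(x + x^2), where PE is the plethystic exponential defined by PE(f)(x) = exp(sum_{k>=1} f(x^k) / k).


With f(x) = x + x^2, the exponent is sum_{k>=1} (x^k + x^(2k)) / k = -ln(1 - x) - ln(1 - x^2). Exponentiating:
PE(x + x^2) = 1 / ((1 - x)(1 - x^2)).
This is the generating function for partitions of n into parts of size 1 or 2. The number of 2's can be any j in 0..83, and the rest are 1's, so
[x^166] = floor(166/2) + 1 = 84.

84


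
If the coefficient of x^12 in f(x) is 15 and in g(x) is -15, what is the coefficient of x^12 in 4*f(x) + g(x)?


Scalar multiplication scales coefficients: 4 * 15 = 60.
Then add the g coefficient: 60 + -15
= 45

45


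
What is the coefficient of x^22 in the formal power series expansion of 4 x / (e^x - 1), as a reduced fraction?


The exponential generating function for Bernoulli numbers is
x / (e^x - 1) = sum_{k>=0} B_k x^k / k!.
So the coefficient of x^22 in 4 x / (e^x - 1) is 4 B_22 / 22!.
Computing: B_22 = 854513/138, 22! = 1124000727777607680000, giving
4 * 854513/138 / 1124000727777607680000 = 77683/3525275009847951360000.

77683/3525275009847951360000


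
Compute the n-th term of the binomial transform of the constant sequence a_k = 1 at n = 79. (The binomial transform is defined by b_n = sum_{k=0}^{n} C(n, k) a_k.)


With a_k = 1 for all k, b_n = sum_{k=0}^{n} C(n, k) = 2^n by the binomial theorem.
For n = 79: 2^79 = 604462909807314587353088.

604462909807314587353088


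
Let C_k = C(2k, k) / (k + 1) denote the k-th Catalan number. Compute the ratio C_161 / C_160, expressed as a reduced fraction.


Using C_k = (2k)! / (k! (k+1)!), the ratio C_{k+1}/C_k simplifies to
C_{k+1}/C_k = [(2k+2)! / ((k+1)! (k+2)!)] * [k! (k+1)! / (2k)!]
 = (2k+2)(2k+1) / ((k+1)(k+2)) = 2(2k+1) / (k+2).
For k = 160: 2(2*160 + 1) / (160 + 2) = 642/162 = 107/27.

107/27


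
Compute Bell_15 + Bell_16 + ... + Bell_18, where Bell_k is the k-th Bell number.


Recall Bell_k counts set partitions of a k-set (with Bell_0 = 1 by convention).
Bell_15 through Bell_18: 1382958545, 10480142147, 82864869804, 682076806159
Sum = 1382958545 + 10480142147 + 82864869804 + 682076806159 = 776804776655.

776804776655


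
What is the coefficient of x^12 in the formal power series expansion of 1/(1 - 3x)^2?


The general identity 1/(1 - c x)^r = sum_{k>=0} c^k C(k + r - 1, r - 1) x^k follows by substituting y = c x into 1/(1 - y)^r = sum_{k>=0} C(k + r - 1, r - 1) y^k.
For c = 3, r = 2, k = 12:
3^12 * C(13, 1) = 531441 * 13 = 6908733.

6908733


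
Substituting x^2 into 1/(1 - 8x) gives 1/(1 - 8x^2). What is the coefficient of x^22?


The coefficient of x^(2m) in 1/(1 - 8x^2) is 8^m.
With n = 22 = 2*11, the coefficient is 8^11 = 8589934592.

8589934592


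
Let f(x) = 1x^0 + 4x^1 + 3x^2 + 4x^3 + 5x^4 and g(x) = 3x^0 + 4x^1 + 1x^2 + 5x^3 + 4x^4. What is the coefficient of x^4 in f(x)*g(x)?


Cauchy product at x^4:
1*4 + 4*5 + 3*1 + 4*4 + 5*3
= 58

58


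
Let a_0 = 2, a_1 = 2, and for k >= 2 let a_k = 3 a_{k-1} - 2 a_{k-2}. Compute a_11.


Iterating the recurrence forward:
a_0 = 2
a_1 = 2
a_2 = 3*2 - 2*2 = 2
a_3 = 3*2 - 2*2 = 2
a_4 = 3*2 - 2*2 = 2
a_5 = 3*2 - 2*2 = 2
a_6 = 3*2 - 2*2 = 2
a_7 = 3*2 - 2*2 = 2
a_8 = 3*2 - 2*2 = 2
a_9 = 3*2 - 2*2 = 2
a_10 = 3*2 - 2*2 = 2
a_11 = 3*2 - 2*2 = 2
So a_11 = 2.

2


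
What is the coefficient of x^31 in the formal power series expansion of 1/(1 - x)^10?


The negative binomial / multiset identity is
1/(1 - x)^r = sum_{k>=0} C(k + r - 1, r - 1) x^k.
Here r = 10 and k = 31, so the coefficient is
C(31 + 9, 9) = C(40, 9)
= 273438880

273438880


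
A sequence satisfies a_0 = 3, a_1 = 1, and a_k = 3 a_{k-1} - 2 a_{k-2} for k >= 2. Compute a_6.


The characteristic equation is t^2 - 3 t + 2 = 0, with roots r_1 = 2 and r_2 = 1 (so c_1 = r_1 + r_2, c_2 = -r_1 r_2 as required).
One can use the closed form a_n = A r_1^n + B r_2^n, but direct iteration is more reliable:
a_0 = 3, a_1 = 1, a_2 = -3, a_3 = -11, a_4 = -27, a_5 = -59, a_6 = -123.
So a_6 = -123.

-123


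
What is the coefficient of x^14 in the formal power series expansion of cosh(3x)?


The Maclaurin series is cosh(t) = sum_{m>=0} t^(2m) / (2m)!, so substituting t = 3x, only even powers of x are nonzero, with coefficient of x^(2m) equal to 3^(2m) / (2m)!.
For x^14 the coefficient is 3^14/14! = 4782969/87178291200 = 19683/358758400.

19683/358758400


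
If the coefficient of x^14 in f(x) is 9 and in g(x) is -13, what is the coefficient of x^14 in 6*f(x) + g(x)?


Scalar multiplication scales coefficients: 6 * 9 = 54.
Then add the g coefficient: 54 + -13
= 41

41


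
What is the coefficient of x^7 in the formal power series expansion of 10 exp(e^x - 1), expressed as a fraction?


exp(e^x - 1) is the exponential generating function for the Bell numbers Bell_k: exp(e^x - 1) = sum_{k>=0} Bell_k x^k / k!.
So the coefficient of x^7 in 10 exp(e^x - 1) is 10 Bell_7 / 7!.
Computing: Bell_7 = 877 and 7! = 5040, giving
10 * 877/5040 = 877/504.

877/504


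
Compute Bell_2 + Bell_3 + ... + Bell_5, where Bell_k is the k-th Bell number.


Recall Bell_k counts set partitions of a k-set (with Bell_0 = 1 by convention).
Bell_2 through Bell_5: 2, 5, 15, 52
Sum = 2 + 5 + 15 + 52 = 74.

74


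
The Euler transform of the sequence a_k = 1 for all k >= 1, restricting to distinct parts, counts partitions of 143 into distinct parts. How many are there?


Partitions of 143 into distinct parts can be computed via generating function.
Product (1+x)(1+x^2)(1+x^3)...
The coefficient of x^143 = 11899934

11899934


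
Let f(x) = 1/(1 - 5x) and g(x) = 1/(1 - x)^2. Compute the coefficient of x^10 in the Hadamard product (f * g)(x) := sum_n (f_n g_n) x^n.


f has coefficients f_k = 5^k. For g = 1/(1 - x)^2 the coefficient is g_k = C(k + 1, 1) = k + 1. The Hadamard coefficient is (f * g)_k = 5^k * (k + 1).
For k = 10: 5^10 * 11 = 9765625 * 11 = 107421875.

107421875


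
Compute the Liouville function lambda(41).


The Liouville function is lambda(k) = (-1)^Omega(k), where Omega(k) counts the prime factors of k with multiplicity.
Factoring: 41 = 41, so Omega(41) = 1.
lambda(41) = (-1)^1 = -1.

-1


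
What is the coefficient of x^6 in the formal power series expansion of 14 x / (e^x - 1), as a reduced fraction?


The exponential generating function for Bernoulli numbers is
x / (e^x - 1) = sum_{k>=0} B_k x^k / k!.
So the coefficient of x^6 in 14 x / (e^x - 1) is 14 B_6 / 6!.
Computing: B_6 = 1/42, 6! = 720, giving
14 * 1/42 / 720 = 1/2160.

1/2160


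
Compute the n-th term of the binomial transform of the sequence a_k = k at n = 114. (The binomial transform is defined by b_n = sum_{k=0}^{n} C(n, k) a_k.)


With a_k = k, b_n = sum_{k=0}^{n} C(n, k) k. Using k * C(n, k) = n * C(n-1, k-1) gives b_n = n * sum_{k>=1} C(n-1, k-1) = n * 2^(n-1).
For n = 114: 114 * 2^113 = 114 * 10384593717069655257060992658440192 = 1183843683745940699304953163062181888.

1183843683745940699304953163062181888


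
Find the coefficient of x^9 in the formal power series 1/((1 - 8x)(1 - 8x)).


By partial fractions or Cauchy convolution:
The coefficient equals sum_{k=0}^{9} 8^k * 8^(9-k).
= 1342177280

1342177280


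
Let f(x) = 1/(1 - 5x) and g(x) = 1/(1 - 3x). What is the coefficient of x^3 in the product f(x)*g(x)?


The coefficient of x^n in f*g is the Cauchy product: sum_{k=0}^{n} a^k * b^(n-k).
With a=5, b=3, n=3:
sum_{k=0}^{3} 5^k * 3^(3-k)
= 272

272


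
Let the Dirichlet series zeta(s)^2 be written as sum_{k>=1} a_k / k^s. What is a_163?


The Dirichlet convolution of the constant function 1 with itself gives (1 * 1)(k) = sum_{d | k} 1 = d(k), the number of positive divisors of k.
Since zeta(s) = sum_{k>=1} 1/k^s, we have zeta(s)^2 = sum_{k>=1} d(k)/k^s, so a_k = d(k).
For k = 163: the divisors are 1, 163.
Count = 2.

2


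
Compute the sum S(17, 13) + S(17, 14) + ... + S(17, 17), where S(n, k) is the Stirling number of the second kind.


By definition, S(n, k) counts partitions of an n-set into exactly k nonempty blocks.
Computing row n = 17 for k = 13..17:
S(17, k): 4910178, 249900, 7820, 136, 1
Sum = 5168035.

5168035


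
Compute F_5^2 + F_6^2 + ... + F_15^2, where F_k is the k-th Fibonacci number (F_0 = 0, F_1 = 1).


There is a standard identity sum_{k=0}^{N} F_k^2 = F_N * F_{N+1} (proved inductively from the telescoping relation F_k^2 = F_k F_{k+1} - F_{k-1} F_k). Then
sum_{k=5}^{15} F_k^2 = F_15 F_16 - F_4 F_5.
Computing: F_15 = 610, F_16 = 987, F_4 = 3, F_5 = 5.
Sum = 610 * 987 - 3 * 5 = 602055.

602055


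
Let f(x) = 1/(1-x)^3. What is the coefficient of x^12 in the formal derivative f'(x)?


Differentiate: d/dx [ 1/(1-x)^r ] = r / (1-x)^(r+1).
Here r = 3, so f'(x) = 3 / (1-x)^4.
The expansion of 1/(1-x)^(r+1) has coefficient of x^n equal to C(n+r, r).
So the coefficient of x^12 in f'(x) is
3 * C(15, 3) = 3 * 455 = 1365

1365


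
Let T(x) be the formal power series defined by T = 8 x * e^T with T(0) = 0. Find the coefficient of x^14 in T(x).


Apply the Lagrange inversion formula: if T = 8 x * phi(T) with phi(t) = e^t, then
[x^n] T = 8^n * (1/n) [t^(n-1)] phi(t)^n = 8^n * (1/n) [t^(n-1)] e^(n t) = 8^n * (1/n) * n^(n-1) / (n-1)! = 8^n * n^(n-1) / n!.
When c = 1 this is the Cayley count of rooted labeled trees on n vertices, divided by n!.
For n = 14: 8^14 * 14^13 / 14! = 4398046511104 * 793714773254144/87178291200 = 34785499933455142617088/868725.

34785499933455142617088/868725


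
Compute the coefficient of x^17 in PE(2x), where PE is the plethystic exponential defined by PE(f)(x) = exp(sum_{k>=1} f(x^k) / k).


With f(x) = 2x, the exponent is sum_{k>=1} 2 x^k / k = 2 * (-ln(1 - x)). Exponentiating:
PE(2x) = exp(-2 ln(1 - x)) = 1/(1 - x)^2.
By the negative binomial expansion, [x^n] 1/(1 - x)^2 = C(n + 1, 1).
For n = 17: C(18, 1) = 18.

18


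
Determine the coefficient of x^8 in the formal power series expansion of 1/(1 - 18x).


The geometric series identity gives 1/(1 - c x) = sum_{k>=0} c^k x^k, so the coefficient of x^k is c^k.
Here c = 18 and k = 8.
Computing: 18^8 = 11019960576

11019960576


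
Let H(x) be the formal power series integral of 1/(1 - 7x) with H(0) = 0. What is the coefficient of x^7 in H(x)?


1/(1 - 7x) = sum_{k>=0} 7^k x^k. Integrating termwise with H(0) = 0:
H(x) = sum_{k>=0} 7^k x^(k+1) / (k+1) = sum_{m>=1} 7^(m-1) x^m / m.
For m = 7: 7^6/7 = 117649/7 = 16807.

16807


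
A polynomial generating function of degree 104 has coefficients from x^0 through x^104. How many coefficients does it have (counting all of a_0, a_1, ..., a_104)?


A polynomial of degree 104 takes the form a_0 + a_1 x + ... + a_104 x^104.
The number of coefficients is 104 + 1 = 105.

105


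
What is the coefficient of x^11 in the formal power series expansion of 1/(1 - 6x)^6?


The general identity 1/(1 - c x)^r = sum_{k>=0} c^k C(k + r - 1, r - 1) x^k follows by substituting y = c x into 1/(1 - y)^r = sum_{k>=0} C(k + r - 1, r - 1) y^k.
For c = 6, r = 6, k = 11:
6^11 * C(16, 5) = 362797056 * 4368 = 1584697540608.

1584697540608


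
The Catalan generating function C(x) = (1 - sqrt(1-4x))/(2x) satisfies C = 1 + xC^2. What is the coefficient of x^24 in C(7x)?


Substituting x -> 7x scales the n-th coefficient by 7^n, so [x^24] C(7x) = 7^24 * C_24.
C_24 = C(2*24, 24)/(25) = 32247603683100/25 = 1289904147324.
So 7^24 * 1289904147324 = 191581231380566414401 * 1289904147324 = 247121424907231472112073939212924.

247121424907231472112073939212924


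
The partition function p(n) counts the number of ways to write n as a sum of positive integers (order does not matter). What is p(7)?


Using the generating function prod_{k>=1} 1/(1-x^k), we compute p(7).
By dynamic programming over parts 1 through 7:
p(7) = 15

15


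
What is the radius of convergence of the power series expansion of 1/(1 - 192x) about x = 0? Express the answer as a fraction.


Expanding 1/(1 - 192x) = sum_{k>=0} 192^k x^k, the series converges when |192x| < 1, i.e., |x| < 1/192.
So the radius of convergence is 1/192 = 1/192.

1/192


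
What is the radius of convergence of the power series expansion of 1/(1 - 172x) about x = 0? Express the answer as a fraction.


Expanding 1/(1 - 172x) = sum_{k>=0} 172^k x^k, the series converges when |172x| < 1, i.e., |x| < 1/172.
So the radius of convergence is 1/172 = 1/172.

1/172


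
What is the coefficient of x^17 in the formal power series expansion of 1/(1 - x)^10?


The negative binomial / multiset identity is
1/(1 - x)^r = sum_{k>=0} C(k + r - 1, r - 1) x^k.
Here r = 10 and k = 17, so the coefficient is
C(17 + 9, 9) = C(26, 9)
= 3124550

3124550


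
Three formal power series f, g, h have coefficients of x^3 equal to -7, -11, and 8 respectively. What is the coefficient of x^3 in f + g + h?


Series addition is componentwise:
-7 + -11 + 8
= -10

-10


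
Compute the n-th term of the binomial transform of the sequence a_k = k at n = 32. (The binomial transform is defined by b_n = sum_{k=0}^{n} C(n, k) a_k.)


With a_k = k, b_n = sum_{k=0}^{n} C(n, k) k. Using k * C(n, k) = n * C(n-1, k-1) gives b_n = n * sum_{k>=1} C(n-1, k-1) = n * 2^(n-1).
For n = 32: 32 * 2^31 = 32 * 2147483648 = 68719476736.

68719476736


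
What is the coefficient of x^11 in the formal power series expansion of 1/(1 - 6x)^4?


The general identity 1/(1 - c x)^r = sum_{k>=0} c^k C(k + r - 1, r - 1) x^k follows by substituting y = c x into 1/(1 - y)^r = sum_{k>=0} C(k + r - 1, r - 1) y^k.
For c = 6, r = 4, k = 11:
6^11 * C(14, 3) = 362797056 * 364 = 132058128384.

132058128384


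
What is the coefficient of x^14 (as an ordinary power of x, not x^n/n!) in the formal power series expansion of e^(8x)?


The exponential series is e^y = sum_{k>=0} y^k / k!. Substituting y = 8x gives
e^(8x) = sum_{k>=0} 8^k x^k / k!.
So the coefficient of x^n is a^n/n! with a = 8, n = 14:
8^14 / 14! = 4398046511104/87178291200 = 2147483648/42567525

2147483648/42567525


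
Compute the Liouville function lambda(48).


The Liouville function is lambda(k) = (-1)^Omega(k), where Omega(k) counts the prime factors of k with multiplicity.
Factoring: 48 = 2 * 2 * 2 * 2 * 3, so Omega(48) = 5.
lambda(48) = (-1)^5 = -1.

-1


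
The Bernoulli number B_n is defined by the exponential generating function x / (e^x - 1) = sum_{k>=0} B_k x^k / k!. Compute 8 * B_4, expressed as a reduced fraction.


Bernoulli numbers can also be computed recursively via B_0 = 1 and sum_{j=0}^{m} C(m+1, j) B_j = 0 for m >= 1. Odd-index Bernoulli numbers vanish for k >= 3.
Computing B_4 = -1/30, so 8 * B_4 = 8 * -1/30 = -4/15.

-4/15


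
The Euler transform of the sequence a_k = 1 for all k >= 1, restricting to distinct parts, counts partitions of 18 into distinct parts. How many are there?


Partitions of 18 into distinct parts can be computed via generating function.
Product (1+x)(1+x^2)(1+x^3)...
The coefficient of x^18 = 46

46


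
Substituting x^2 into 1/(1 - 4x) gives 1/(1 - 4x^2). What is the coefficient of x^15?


Since 1/(1 - 4x^2) only has even powers of x,
the coefficient of x^15 (odd) is 0.

0


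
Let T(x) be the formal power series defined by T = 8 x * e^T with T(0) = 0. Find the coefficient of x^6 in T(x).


Apply the Lagrange inversion formula: if T = 8 x * phi(T) with phi(t) = e^t, then
[x^n] T = 8^n * (1/n) [t^(n-1)] phi(t)^n = 8^n * (1/n) [t^(n-1)] e^(n t) = 8^n * (1/n) * n^(n-1) / (n-1)! = 8^n * n^(n-1) / n!.
When c = 1 this is the Cayley count of rooted labeled trees on n vertices, divided by n!.
For n = 6: 8^6 * 6^5 / 6! = 262144 * 7776/720 = 14155776/5.

14155776/5


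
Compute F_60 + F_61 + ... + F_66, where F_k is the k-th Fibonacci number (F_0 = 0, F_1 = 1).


Use the identity sum_{k=0}^{N} F_k = F_{N+2} - 1 (which follows from F_{k+2} - F_{k+1} = F_k). Then
sum_{k=60}^{66} F_k = (F_{68} - 1) - (F_{61} - 1) = F_{68} - F_{61}.
Computing: F_{68} = 72723460248141, F_{61} = 2504730781961, so
Sum = 72723460248141 - 2504730781961 = 70218729466180.

70218729466180


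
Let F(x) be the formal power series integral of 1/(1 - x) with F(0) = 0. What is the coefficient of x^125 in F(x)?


1/(1 - x) = sum_{k>=0} x^k. Integrating termwise and using F(0) = 0 gives
F(x) = sum_{k>=0} x^(k+1) / (k+1) = sum_{m>=1} x^m / m = -ln(1 - x).
So the coefficient of x^125 is 1/125 = 1/125.

1/125


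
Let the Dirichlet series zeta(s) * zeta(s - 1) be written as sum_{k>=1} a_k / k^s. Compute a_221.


Convolution gives a_k = sum_{d | k} d * 1 = sum_{d | k} d = sigma(k), the sum of positive divisors of k.
For k = 221, the divisors are 1, 13, 17, 221, so
sigma(221) = 1 + 13 + 17 + 221 = 252.

252


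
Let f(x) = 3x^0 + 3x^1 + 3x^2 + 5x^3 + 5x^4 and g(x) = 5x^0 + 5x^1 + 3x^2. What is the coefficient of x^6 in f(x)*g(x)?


Cauchy product at x^6:
5*3
= 15

15


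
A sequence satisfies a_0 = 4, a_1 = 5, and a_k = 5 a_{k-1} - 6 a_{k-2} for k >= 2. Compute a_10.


The characteristic equation is t^2 - 5 t + 6 = 0, with roots r_1 = 3 and r_2 = 2 (so c_1 = r_1 + r_2, c_2 = -r_1 r_2 as required).
One can use the closed form a_n = A r_1^n + B r_2^n, but direct iteration is more reliable:
a_0 = 4, a_1 = 5, a_2 = 1, a_3 = -25, a_4 = -131, a_5 = -505, a_6 = -1739, a_7 = -5665, a_8 = -17891, a_9 = -55465, a_10 = -169979.
So a_10 = -169979.

-169979


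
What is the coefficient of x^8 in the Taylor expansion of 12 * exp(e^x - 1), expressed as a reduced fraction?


exp(e^x - 1) = sum_{k>=0} Bell_k x^k / k!, where Bell_k is the k-th Bell number.
So the coefficient of x^8 is 12 * Bell_8 / 8!.
Computing: Bell_8 = 4140 and 8! = 40320, giving
12 * 4140/40320 = 69/56.

69/56
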